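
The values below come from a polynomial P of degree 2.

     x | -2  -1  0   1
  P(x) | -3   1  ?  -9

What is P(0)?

-1

The 3 known points determine the degree-2 polynomial uniquely.
Write P(x) = ax^2 + bx + c. Substituting each data point gives a linear system:
  4a - 2b + c = -3
  a - b + c = 1
  a + b + c = -9
Solving the system yields a = -3, b = -5, c = -1.
So P(x) = -3x² - 5x - 1.
Then P(0) = -1.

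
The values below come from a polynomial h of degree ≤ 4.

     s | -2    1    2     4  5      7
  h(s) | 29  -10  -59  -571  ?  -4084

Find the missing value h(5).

The 5 known points determine the degree-4 polynomial uniquely.
Write h(s) = as^4 + bs^3 + cs^2 + ds + e. Substituting each data point gives a linear system:
  16a - 8b + 4c - 2d + e = 29
  a + b + c + d + e = -10
  16a + 8b + 4c + 2d + e = -59
  256a + 64b + 16c + 4d + e = -571
  2401a + 343b + 49c + 7d + e = -4084
Solving the system yields a = -1, b = -5, c = 1, d = -2, e = -3.
So h(s) = -s^4 - 5s^3 + s^2 - 2s - 3.
Then h(5) = -1238.

-1238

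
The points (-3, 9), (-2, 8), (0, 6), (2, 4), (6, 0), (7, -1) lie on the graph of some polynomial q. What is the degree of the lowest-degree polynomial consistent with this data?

1

Divided differences on the nodes -3, -2, 0, 2, 6, 7:
  order 0: 9  8  6  4  0  -1
  order 1: -1  -1  -1  -1  -1
  order 2: 0  0  0  0
  order 3: 0  0  0
  order 4: 0  0
  order 5: 0
The order-1 divided differences are all -1 (nonzero) and every higher order vanishes, so the data lies on a polynomial of degree exactly 1.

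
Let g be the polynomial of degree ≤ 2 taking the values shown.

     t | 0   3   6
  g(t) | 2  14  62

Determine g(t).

g(t) = 2t^2 - 2t + 2

Using the Lagrange interpolation formula with nodes 0, 3, 6:
  L_0(t) = (t - 3)(t - 6) / 18
  L_1(t) = t(t - 6) / -9
  L_2(t) = t(t - 3) / 18
Then g(t) = 2·L_0(t) + 14·L_1(t) + 62·L_2(t).
Expanding and collecting terms gives g(t) = 2t^2 - 2t + 2.
Check: g(0) = 2. ✓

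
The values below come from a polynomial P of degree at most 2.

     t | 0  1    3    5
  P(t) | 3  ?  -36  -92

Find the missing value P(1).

The 3 known points determine the degree-2 polynomial uniquely.
Write P(t) = at^2 + bt + c. Substituting each data point gives a linear system:
  c = 3
  9a + 3b + c = -36
  25a + 5b + c = -92
Solving the system yields a = -3, b = -4, c = 3.
So P(t) = -3t² - 4t + 3.
Then P(1) = -4.

-4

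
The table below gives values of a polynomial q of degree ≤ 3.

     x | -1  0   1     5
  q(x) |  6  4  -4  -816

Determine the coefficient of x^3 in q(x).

-6

Write q(x) = ax^3 + bx^2 + cx + d. Substituting each data point gives a linear system:
  -a + b - c + d = 6
  d = 4
  a + b + c + d = -4
  125a + 25b + 5c + d = -816
Solving the system yields a = -6, b = -3, c = 1, d = 4.
So q(x) = -6x³ - 3x² + x + 4.
The leading coefficient is -6.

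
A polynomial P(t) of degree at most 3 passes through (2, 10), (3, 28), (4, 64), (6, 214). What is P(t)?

P(t) = t^3 - t + 4

Using the Lagrange interpolation formula with nodes 2, 3, 4, 6:
  L_0(t) = (t - 3)(t - 4)(t - 6) / -8
  L_1(t) = (t - 2)(t - 4)(t - 6) / 3
  L_2(t) = (t - 2)(t - 3)(t - 6) / -4
  L_3(t) = (t - 2)(t - 3)(t - 4) / 24
Then P(t) = 10·L_0(t) + 28·L_1(t) + 64·L_2(t) + 214·L_3(t).
Expanding and collecting terms gives P(t) = t^3 - t + 4.
Check: P(2) = 10. ✓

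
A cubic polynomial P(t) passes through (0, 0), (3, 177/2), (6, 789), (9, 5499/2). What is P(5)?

895/2

Forward differences of the values at t = 0, 3, 6, 9:
  P  : 0  177/2  789  5499/2
  Δ  : 177/2  1401/2  3921/2
  Δ^2: 612  1260
  Δ^3: 648
The third differences are constant, confirming degree 3.
Interpolating (Newton forward form) and evaluating at t = 5 gives P(5) = 895/2.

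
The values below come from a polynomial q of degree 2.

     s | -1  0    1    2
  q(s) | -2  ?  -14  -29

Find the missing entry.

-5

On equispaced nodes a degree-2 polynomial has vanishing third forward difference, so
  - q(-1) + 3·q(0) - 3·q(1) + q(2) = 0.
Substituting the known values and solving for q(0):
  3·q(0) = -15
  q(0) = -5.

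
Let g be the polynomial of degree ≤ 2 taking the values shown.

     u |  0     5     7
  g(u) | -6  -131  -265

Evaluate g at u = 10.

-556

Write g(u) = au^2 + bu + c. Substituting each data point gives a linear system:
  c = -6
  25a + 5b + c = -131
  49a + 7b + c = -265
Solving the system yields a = -6, b = 5, c = -6.
So g(u) = -6u^2 + 5u - 6.
Then g(10) = -556.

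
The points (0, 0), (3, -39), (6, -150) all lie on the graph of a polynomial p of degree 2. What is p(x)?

p(x) = -4x^2 - x

Using the Lagrange interpolation formula with nodes 0, 3, 6:
  L_0(x) = (x - 3)(x - 6) / 18
  L_1(x) = x(x - 6) / -9
  L_2(x) = x(x - 3) / 18
Then p(x) = 0·L_0(x) - 39·L_1(x) - 150·L_2(x).
Expanding and collecting terms gives p(x) = -4x^2 - x.
Check: p(3) = -39. ✓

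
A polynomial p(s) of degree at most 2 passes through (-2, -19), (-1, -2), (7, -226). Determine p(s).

p(s) = -5s^2 + 2s + 5

Write p(s) = as^2 + bs + c. Substituting each data point gives a linear system:
  4a - 2b + c = -19
  a - b + c = -2
  49a + 7b + c = -226
Solving the system yields a = -5, b = 2, c = 5.
So p(s) = -5s^2 + 2s + 5.
Check: p(-1) = -2. ✓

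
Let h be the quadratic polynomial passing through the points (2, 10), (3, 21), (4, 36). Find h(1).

3

Forward differences of the values at n = 2, 3, 4:
  h  : 10  21  36
  Δ  : 11  15
  Δ^2: 4
The second differences are constant, confirming degree 2.
Interpolating (Newton forward form) and evaluating at n = 1 gives h(1) = 3.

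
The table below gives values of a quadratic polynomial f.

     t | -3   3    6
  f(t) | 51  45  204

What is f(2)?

Using the Lagrange interpolation formula with nodes -3, 3, 6:
  L_0(t) = (t - 3)(t - 6) / 54
  L_1(t) = (t + 3)(t - 6) / -18
  L_2(t) = (t + 3)(t - 3) / 27
Then f(t) = 51·L_0(t) + 45·L_1(t) + 204·L_2(t).
Expanding and collecting terms gives f(t) = 6t² - t - 6.
Evaluating at t = 2: f(2) = 16.

16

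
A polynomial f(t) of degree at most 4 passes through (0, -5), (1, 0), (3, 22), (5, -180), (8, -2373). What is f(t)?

f(t) = -t^4 + 3t^3 + 3t^2 - 5

Write f(t) = at^4 + bt^3 + ct^2 + dt + e. Substituting each data point gives a linear system:
  e = -5
  a + b + c + d + e = 0
  81a + 27b + 9c + 3d + e = 22
  625a + 125b + 25c + 5d + e = -180
  4096a + 512b + 64c + 8d + e = -2373
Solving the system yields a = -1, b = 3, c = 3, d = 0, e = -5.
So f(t) = -t^4 + 3t^3 + 3t^2 - 5.
Check: f(3) = 22. ✓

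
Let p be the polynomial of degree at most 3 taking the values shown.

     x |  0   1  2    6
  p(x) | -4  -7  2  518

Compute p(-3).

Write p(x) = ax^3 + bx^2 + cx + d. Substituting each data point gives a linear system:
  d = -4
  a + b + c + d = -7
  8a + 4b + 2c + d = 2
  216a + 36b + 6c + d = 518
Solving the system yields a = 3, b = -3, c = -3, d = -4.
So p(x) = 3x^3 - 3x^2 - 3x - 4.
Then p(-3) = -103.

-103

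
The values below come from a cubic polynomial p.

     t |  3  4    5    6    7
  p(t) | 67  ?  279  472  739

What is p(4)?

148

On equispaced nodes a degree-3 polynomial has vanishing fourth forward difference, so
  p(3) - 4·p(4) + 6·p(5) - 4·p(6) + p(7) = 0.
Substituting the known values and solving for p(4):
  -4·p(4) = -592
  p(4) = 148.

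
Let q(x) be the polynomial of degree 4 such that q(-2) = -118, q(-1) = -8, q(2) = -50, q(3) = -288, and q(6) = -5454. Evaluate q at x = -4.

-1604

Write q(x) = ax^4 + bx^3 + cx^2 + dx + e. Substituting each data point gives a linear system:
  16a - 8b + 4c - 2d + e = -118
  a - b + c - d + e = -8
  16a + 8b + 4c + 2d + e = -50
  81a + 27b + 9c + 3d + e = -288
  1296a + 216b + 36c + 6d + e = -5454
Solving the system yields a = -5, b = 5, c = -1, d = -3, e = 0.
So q(x) = -5x^4 + 5x^3 - x^2 - 3x.
Then q(-4) = -1604.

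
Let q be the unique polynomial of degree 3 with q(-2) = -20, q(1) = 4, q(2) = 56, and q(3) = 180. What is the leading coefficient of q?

5

Write q(n) = an^3 + bn^2 + cn + d. Substituting each data point gives a linear system:
  -8a + 4b - 2c + d = -20
  a + b + c + d = 4
  8a + 4b + 2c + d = 56
  27a + 9b + 3c + d = 180
Solving the system yields a = 5, b = 6, c = -1, d = -6.
So q(n) = 5n³ + 6n² - n - 6.
The leading coefficient is 5.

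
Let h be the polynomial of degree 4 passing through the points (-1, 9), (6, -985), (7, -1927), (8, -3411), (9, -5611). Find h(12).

-18607

Using the Lagrange interpolation formula with nodes -1, 6, 7, 8, 9:
  L_0(u) = (u - 6)(u - 7)(u - 8)(u - 9) / 5040
  L_1(u) = (u + 1)(u - 7)(u - 8)(u - 9) / -42
  L_2(u) = (u + 1)(u - 6)(u - 8)(u - 9) / 16
  L_3(u) = (u + 1)(u - 6)(u - 7)(u - 9) / -18
  L_4(u) = (u + 1)(u - 6)(u - 7)(u - 8) / 60
Then h(u) = 9·L_0(u) - 985·L_1(u) - 1927·L_2(u) - 3411·L_3(u) - 5611·L_4(u).
Expanding and collecting terms gives h(u) = -u^4 + u^3 + 3u^2 - 3u + 5.
Evaluating at u = 12: h(12) = -18607.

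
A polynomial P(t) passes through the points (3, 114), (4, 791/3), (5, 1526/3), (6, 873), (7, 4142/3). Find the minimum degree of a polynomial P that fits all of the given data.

Forward differences of the values at t = 3, 4, 5, 6, 7:
  P  : 114  791/3  1526/3  873  4142/3
  Δ  : 449/3  245  1093/3  1523/3
  Δ^2: 286/3  358/3  430/3
  Δ^3: 24  24
  Δ^4: 0
The third differences are constant (24) and nonzero, while all higher differences vanish, so the minimal degree is 3.

3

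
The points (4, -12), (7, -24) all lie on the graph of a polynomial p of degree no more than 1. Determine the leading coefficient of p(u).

-4

Write p(u) = au + b. Substituting each data point gives a linear system:
  4a + b = -12
  7a + b = -24
Solving the system yields a = -4, b = 4.
So p(u) = -4u + 4.
The leading coefficient is -4.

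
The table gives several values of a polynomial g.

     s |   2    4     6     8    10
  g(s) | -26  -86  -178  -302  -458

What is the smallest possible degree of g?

Forward differences of the values at s = 2, 4, 6, 8, 10:
  g  : -26  -86  -178  -302  -458
  Δ  : -60  -92  -124  -156
  Δ^2: -32  -32  -32
  Δ^3: 0  0
  Δ^4: 0
The second differences are constant (-32) and nonzero, while all higher differences vanish, so the minimal degree is 2.

2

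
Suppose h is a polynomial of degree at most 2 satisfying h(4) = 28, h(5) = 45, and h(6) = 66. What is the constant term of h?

Write h(u) = au^2 + bu + c. Substituting each data point gives a linear system:
  16a + 4b + c = 28
  25a + 5b + c = 45
  36a + 6b + c = 66
Solving the system yields a = 2, b = -1, c = 0.
So h(u) = 2u^2 - u.
The constant term is 0.

0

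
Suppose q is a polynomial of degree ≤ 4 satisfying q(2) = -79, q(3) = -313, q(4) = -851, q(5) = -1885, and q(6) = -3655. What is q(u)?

Write q(u) = au^4 + bu^3 + cu^2 + du + e. Substituting each data point gives a linear system:
  16a + 8b + 4c + 2d + e = -79
  81a + 27b + 9c + 3d + e = -313
  256a + 64b + 16c + 4d + e = -851
  625a + 125b + 25c + 5d + e = -1885
  1296a + 216b + 36c + 6d + e = -3655
Solving the system yields a = -2, b = -4, c = -6, d = 2, e = 5.
So q(u) = -2u^4 - 4u^3 - 6u^2 + 2u + 5.
Check: q(6) = -3655. ✓

q(u) = -2u^4 - 4u^3 - 6u^2 + 2u + 5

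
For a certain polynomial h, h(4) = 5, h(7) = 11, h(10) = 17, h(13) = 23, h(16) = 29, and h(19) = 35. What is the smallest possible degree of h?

1

Forward differences of the values at t = 4, 7, 10, 13, 16, 19:
  h  : 5  11  17  23  29  35
  Δ  : 6  6  6  6  6
  Δ^2: 0  0  0  0
  Δ^3: 0  0  0
  Δ^4: 0  0
  Δ^5: 0
The first differences are constant (6) and nonzero, while all higher differences vanish, so the minimal degree is 1.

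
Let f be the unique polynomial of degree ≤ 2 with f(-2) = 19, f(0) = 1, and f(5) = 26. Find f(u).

Write f(u) = au^2 + bu + c. Substituting each data point gives a linear system:
  4a - 2b + c = 19
  c = 1
  25a + 5b + c = 26
Solving the system yields a = 2, b = -5, c = 1.
So f(u) = 2u^2 - 5u + 1.
Check: f(-2) = 19. ✓

f(u) = 2u^2 - 5u + 1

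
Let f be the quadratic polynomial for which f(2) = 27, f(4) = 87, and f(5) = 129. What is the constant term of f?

Write f(n) = an^2 + bn + c. Substituting each data point gives a linear system:
  4a + 2b + c = 27
  16a + 4b + c = 87
  25a + 5b + c = 129
Solving the system yields a = 4, b = 6, c = -1.
So f(n) = 4n² + 6n - 1.
The constant term is -1.

-1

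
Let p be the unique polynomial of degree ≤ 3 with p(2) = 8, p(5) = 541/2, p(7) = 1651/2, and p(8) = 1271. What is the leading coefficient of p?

Write p(u) = au^3 + bu^2 + cu + d. Substituting each data point gives a linear system:
  8a + 4b + 2c + d = 8
  125a + 25b + 5c + d = 541/2
  343a + 49b + 7c + d = 1651/2
  512a + 64b + 8c + d = 1271
Solving the system yields a = 3, b = -4, c = -3/2, d = 3.
So p(u) = 3u³ - 4u² - (3/2)u + 3.
The leading coefficient is 3.

3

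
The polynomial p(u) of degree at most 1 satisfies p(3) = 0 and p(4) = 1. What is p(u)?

p(u) = u - 3

Write p(u) = au + b. Substituting each data point gives a linear system:
  3a + b = 0
  4a + b = 1
Solving the system yields a = 1, b = -3.
So p(u) = u - 3.
Check: p(4) = 1. ✓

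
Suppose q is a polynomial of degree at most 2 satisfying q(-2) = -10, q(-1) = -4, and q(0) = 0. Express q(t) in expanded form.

Write q(t) = at^2 + bt + c. Substituting each data point gives a linear system:
  4a - 2b + c = -10
  a - b + c = -4
  c = 0
Solving the system yields a = -1, b = 3, c = 0.
So q(t) = -t^2 + 3t.
Check: q(0) = 0. ✓

q(t) = -t^2 + 3t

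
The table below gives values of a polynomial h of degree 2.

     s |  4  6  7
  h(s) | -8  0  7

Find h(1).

-5

Using the Lagrange interpolation formula with nodes 4, 6, 7:
  L_0(s) = (s - 6)(s - 7) / 6
  L_1(s) = (s - 4)(s - 7) / -2
  L_2(s) = (s - 4)(s - 6) / 3
Then h(s) = -8·L_0(s) + 0·L_1(s) + 7·L_2(s).
Expanding and collecting terms gives h(s) = s² - 6s.
Evaluating at s = 1: h(1) = -5.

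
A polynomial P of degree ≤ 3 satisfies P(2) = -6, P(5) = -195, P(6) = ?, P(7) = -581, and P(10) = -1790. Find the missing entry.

The 4 known points determine the degree-3 polynomial uniquely.
Write P(n) = an^3 + bn^2 + cn + d. Substituting each data point gives a linear system:
  8a + 4b + 2c + d = -6
  125a + 25b + 5c + d = -195
  343a + 49b + 7c + d = -581
  1000a + 100b + 10c + d = -1790
Solving the system yields a = -2, b = 2, c = 1, d = 0.
So P(n) = -2n^3 + 2n^2 + n.
Then P(6) = -354.

-354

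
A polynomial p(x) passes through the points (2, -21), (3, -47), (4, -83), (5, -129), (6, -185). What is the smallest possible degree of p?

Forward differences of the values at x = 2, 3, 4, 5, 6:
  p  : -21  -47  -83  -129  -185
  Δ  : -26  -36  -46  -56
  Δ^2: -10  -10  -10
  Δ^3: 0  0
  Δ^4: 0
The second differences are constant (-10) and nonzero, while all higher differences vanish, so the minimal degree is 2.

2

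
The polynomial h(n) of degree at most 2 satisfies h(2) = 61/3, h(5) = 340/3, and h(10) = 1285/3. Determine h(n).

Write h(n) = an^2 + bn + c. Substituting each data point gives a linear system:
  4a + 2b + c = 61/3
  25a + 5b + c = 340/3
  100a + 10b + c = 1285/3
Solving the system yields a = 4, b = 3, c = -5/3.
So h(n) = 4n^2 + 3n - 5/3.
Check: h(10) = 1285/3. ✓

h(n) = 4n^2 + 3n - 5/3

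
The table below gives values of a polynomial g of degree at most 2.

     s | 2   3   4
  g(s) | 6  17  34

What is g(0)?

Write g(s) = as^2 + bs + c. Substituting each data point gives a linear system:
  4a + 2b + c = 6
  9a + 3b + c = 17
  16a + 4b + c = 34
Solving the system yields a = 3, b = -4, c = 2.
So g(s) = 3s² - 4s + 2.
Then g(0) = 2.

2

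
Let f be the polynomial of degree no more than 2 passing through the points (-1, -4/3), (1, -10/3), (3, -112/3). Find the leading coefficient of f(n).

Write f(n) = an^2 + bn + c. Substituting each data point gives a linear system:
  a - b + c = -4/3
  a + b + c = -10/3
  9a + 3b + c = -112/3
Solving the system yields a = -4, b = -1, c = 5/3.
So f(n) = -4n^2 - n + 5/3.
The leading coefficient is -4.

-4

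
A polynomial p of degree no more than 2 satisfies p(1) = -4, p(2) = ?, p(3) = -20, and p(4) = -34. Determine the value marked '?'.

-10

On equispaced nodes a degree-2 polynomial has vanishing third forward difference, so
  - p(1) + 3·p(2) - 3·p(3) + p(4) = 0.
Substituting the known values and solving for p(2):
  3·p(2) = -30
  p(2) = -10.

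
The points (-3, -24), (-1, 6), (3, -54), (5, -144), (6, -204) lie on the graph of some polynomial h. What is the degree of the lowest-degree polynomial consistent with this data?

2

Divided differences on the nodes -3, -1, 3, 5, 6:
  order 0: -24  6  -54  -144  -204
  order 1: 15  -15  -45  -60
  order 2: -5  -5  -5
  order 3: 0  0
  order 4: 0
The order-2 divided differences are all -5 (nonzero) and every higher order vanishes, so the data lies on a polynomial of degree exactly 2.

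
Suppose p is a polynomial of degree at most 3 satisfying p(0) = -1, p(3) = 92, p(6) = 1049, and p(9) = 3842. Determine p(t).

Using the Lagrange interpolation formula with nodes 0, 3, 6, 9:
  L_0(t) = (t - 3)(t - 6)(t - 9) / -162
  L_1(t) = t(t - 6)(t - 9) / 54
  L_2(t) = t(t - 3)(t - 9) / -54
  L_3(t) = t(t - 3)(t - 6) / 162
Then p(t) = -1·L_0(t) + 92·L_1(t) + 1049·L_2(t) + 3842·L_3(t).
Expanding and collecting terms gives p(t) = 6t³ - 6t² - 5t - 1.
Check: p(6) = 1049. ✓

p(t) = 6t^3 - 6t^2 - 5t - 1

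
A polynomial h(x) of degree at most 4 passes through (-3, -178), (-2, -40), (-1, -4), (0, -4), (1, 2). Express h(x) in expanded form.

Write h(x) = ax^4 + bx^3 + cx^2 + dx + e. Substituting each data point gives a linear system:
  81a - 27b + 9c - 3d + e = -178
  16a - 8b + 4c - 2d + e = -40
  a - b + c - d + e = -4
  e = -4
  a + b + c + d + e = 2
Solving the system yields a = -1, b = 5, c = 4, d = -2, e = -4.
So h(x) = -x^4 + 5x^3 + 4x^2 - 2x - 4.
Check: h(1) = 2. ✓

h(x) = -x^4 + 5x^3 + 4x^2 - 2x - 4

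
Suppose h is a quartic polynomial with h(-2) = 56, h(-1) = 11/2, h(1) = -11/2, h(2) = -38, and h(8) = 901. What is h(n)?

h(n) = n^4 - 6n^3 - 2n^2 + (1/2)n + 1

Write h(n) = an^4 + bn^3 + cn^2 + dn + e. Substituting each data point gives a linear system:
  16a - 8b + 4c - 2d + e = 56
  a - b + c - d + e = 11/2
  a + b + c + d + e = -11/2
  16a + 8b + 4c + 2d + e = -38
  4096a + 512b + 64c + 8d + e = 901
Solving the system yields a = 1, b = -6, c = -2, d = 1/2, e = 1.
So h(n) = n^4 - 6n^3 - 2n^2 + (1/2)n + 1.
Check: h(8) = 901. ✓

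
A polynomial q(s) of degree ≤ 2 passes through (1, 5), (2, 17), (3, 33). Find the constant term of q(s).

Write q(s) = as^2 + bs + c. Substituting each data point gives a linear system:
  a + b + c = 5
  4a + 2b + c = 17
  9a + 3b + c = 33
Solving the system yields a = 2, b = 6, c = -3.
So q(s) = 2s² + 6s - 3.
The constant term is -3.

-3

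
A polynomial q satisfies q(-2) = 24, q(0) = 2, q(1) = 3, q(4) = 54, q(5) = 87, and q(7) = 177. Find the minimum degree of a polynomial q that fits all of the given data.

2

Divided differences on the nodes -2, 0, 1, 4, 5, 7:
  order 0: 24  2  3  54  87  177
  order 1: -11  1  17  33  45
  order 2: 4  4  4  4
  order 3: 0  0  0
  order 4: 0  0
  order 5: 0
The order-2 divided differences are all 4 (nonzero) and every higher order vanishes, so the data lies on a polynomial of degree exactly 2.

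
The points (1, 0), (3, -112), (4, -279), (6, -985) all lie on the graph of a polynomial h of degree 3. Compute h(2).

-29

Write h(u) = au^3 + bu^2 + cu + d. Substituting each data point gives a linear system:
  a + b + c + d = 0
  27a + 9b + 3c + d = -112
  64a + 16b + 4c + d = -279
  216a + 36b + 6c + d = -985
Solving the system yields a = -5, b = 3, c = -3, d = 5.
So h(u) = -5u^3 + 3u^2 - 3u + 5.
Then h(2) = -29.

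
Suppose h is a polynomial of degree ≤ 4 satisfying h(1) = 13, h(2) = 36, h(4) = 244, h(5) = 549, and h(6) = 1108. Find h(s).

Using the Lagrange interpolation formula with nodes 1, 2, 4, 5, 6:
  L_0(s) = (s - 2)(s - 4)(s - 5)(s - 6) / 60
  L_1(s) = (s - 1)(s - 4)(s - 5)(s - 6) / -24
  L_2(s) = (s - 1)(s - 2)(s - 5)(s - 6) / 12
  L_3(s) = (s - 1)(s - 2)(s - 4)(s - 6) / -12
  L_4(s) = (s - 1)(s - 2)(s - 4)(s - 5) / 40
Then h(s) = 13·L_0(s) + 36·L_1(s) + 244·L_2(s) + 549·L_3(s) + 1108·L_4(s).
Expanding and collecting terms gives h(s) = s^4 - 2s^3 + 6s^2 + 4s + 4.
Check: h(1) = 13. ✓

h(s) = s^4 - 2s^3 + 6s^2 + 4s + 4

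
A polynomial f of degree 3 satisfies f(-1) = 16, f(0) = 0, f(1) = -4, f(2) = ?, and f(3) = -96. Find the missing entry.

-26

The 4 known points determine the degree-3 polynomial uniquely.
Write f(s) = as^3 + bs^2 + cs + d. Substituting each data point gives a linear system:
  -a + b - c + d = 16
  d = 0
  a + b + c + d = -4
  27a + 9b + 3c + d = -96
Solving the system yields a = -5, b = 6, c = -5, d = 0.
So f(s) = -5s^3 + 6s^2 - 5s.
Then f(2) = -26.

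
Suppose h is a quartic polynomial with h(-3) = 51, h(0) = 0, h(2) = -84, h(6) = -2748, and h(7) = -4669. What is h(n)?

h(n) = -n^4 - 6n^3 - 4n^2 - 2n

Write h(n) = an^4 + bn^3 + cn^2 + dn + e. Substituting each data point gives a linear system:
  81a - 27b + 9c - 3d + e = 51
  e = 0
  16a + 8b + 4c + 2d + e = -84
  1296a + 216b + 36c + 6d + e = -2748
  2401a + 343b + 49c + 7d + e = -4669
Solving the system yields a = -1, b = -6, c = -4, d = -2, e = 0.
So h(n) = -n^4 - 6n^3 - 4n^2 - 2n.
Check: h(2) = -84. ✓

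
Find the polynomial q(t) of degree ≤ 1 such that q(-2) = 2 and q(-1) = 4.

q(t) = 2t + 6

Using the Lagrange interpolation formula with nodes -2, -1:
  L_0(t) = (t + 1) / -1
  L_1(t) = (t + 2) / 1
Then q(t) = 2·L_0(t) + 4·L_1(t).
Expanding and collecting terms gives q(t) = 2t + 6.
Check: q(-2) = 2. ✓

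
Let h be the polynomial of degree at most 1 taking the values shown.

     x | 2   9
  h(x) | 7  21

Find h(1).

5

Write h(x) = ax + b. Substituting each data point gives a linear system:
  2a + b = 7
  9a + b = 21
Solving the system yields a = 2, b = 3.
So h(x) = 2x + 3.
Then h(1) = 5.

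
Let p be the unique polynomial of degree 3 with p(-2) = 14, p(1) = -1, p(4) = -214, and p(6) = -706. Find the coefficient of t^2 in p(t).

-2

Write p(t) = at^3 + bt^2 + ct + d. Substituting each data point gives a linear system:
  -8a + 4b - 2c + d = 14
  a + b + c + d = -1
  64a + 16b + 4c + d = -214
  216a + 36b + 6c + d = -706
Solving the system yields a = -3, b = -2, c = 2, d = 2.
So p(t) = -3t³ - 2t² + 2t + 2.
The coefficient of t^2 is -2.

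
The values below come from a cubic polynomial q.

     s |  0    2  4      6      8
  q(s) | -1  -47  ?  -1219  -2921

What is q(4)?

On equispaced nodes a degree-3 polynomial has vanishing fourth forward difference, so
  q(0) - 4·q(2) + 6·q(4) - 4·q(6) + q(8) = 0.
Substituting the known values and solving for q(4):
  6·q(4) = -2142
  q(4) = -357.

-357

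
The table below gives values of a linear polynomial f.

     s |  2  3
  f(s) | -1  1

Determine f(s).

f(s) = 2s - 5

Write f(s) = as + b. Substituting each data point gives a linear system:
  2a + b = -1
  3a + b = 1
Solving the system yields a = 2, b = -5.
So f(s) = 2s - 5.
Check: f(3) = 1. ✓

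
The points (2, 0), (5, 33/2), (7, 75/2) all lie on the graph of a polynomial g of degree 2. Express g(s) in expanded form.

g(s) = s^2 - (3/2)s - 1

Using the Lagrange interpolation formula with nodes 2, 5, 7:
  L_0(s) = (s - 5)(s - 7) / 15
  L_1(s) = (s - 2)(s - 7) / -6
  L_2(s) = (s - 2)(s - 5) / 10
Then g(s) = 0·L_0(s) + 33/2·L_1(s) + 75/2·L_2(s).
Expanding and collecting terms gives g(s) = s² - (3/2)s - 1.
Check: g(7) = 75/2. ✓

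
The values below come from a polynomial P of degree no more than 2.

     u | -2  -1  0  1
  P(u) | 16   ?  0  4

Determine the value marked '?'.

4

On equispaced nodes a degree-2 polynomial has vanishing third forward difference, so
  - P(-2) + 3·P(-1) - 3·P(0) + P(1) = 0.
Substituting the known values and solving for P(-1):
  3·P(-1) = 12
  P(-1) = 4.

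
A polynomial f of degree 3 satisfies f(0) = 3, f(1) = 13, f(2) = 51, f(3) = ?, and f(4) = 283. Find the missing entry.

135

On equispaced nodes a degree-3 polynomial has vanishing fourth forward difference, so
  f(0) - 4·f(1) + 6·f(2) - 4·f(3) + f(4) = 0.
Substituting the known values and solving for f(3):
  -4·f(3) = -540
  f(3) = 135.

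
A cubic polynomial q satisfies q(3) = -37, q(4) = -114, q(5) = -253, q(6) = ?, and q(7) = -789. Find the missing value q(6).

-472

The 4 known points determine the degree-3 polynomial uniquely.
Write q(n) = an^3 + bn^2 + cn + d. Substituting each data point gives a linear system:
  27a + 9b + 3c + d = -37
  64a + 16b + 4c + d = -114
  125a + 25b + 5c + d = -253
  343a + 49b + 7c + d = -789
Solving the system yields a = -3, b = 5, c = -1, d = 2.
So q(n) = -3n^3 + 5n^2 - n + 2.
Then q(6) = -472.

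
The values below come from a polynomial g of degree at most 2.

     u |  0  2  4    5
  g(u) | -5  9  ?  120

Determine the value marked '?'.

The 3 known points determine the degree-2 polynomial uniquely.
Write g(u) = au^2 + bu + c. Substituting each data point gives a linear system:
  c = -5
  4a + 2b + c = 9
  25a + 5b + c = 120
Solving the system yields a = 6, b = -5, c = -5.
So g(u) = 6u^2 - 5u - 5.
Then g(4) = 71.

71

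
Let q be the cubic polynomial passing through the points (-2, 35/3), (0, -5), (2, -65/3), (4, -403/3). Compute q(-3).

Write q(n) = an^3 + bn^2 + cn + d. Substituting each data point gives a linear system:
  -8a + 4b - 2c + d = 35/3
  d = -5
  8a + 4b + 2c + d = -65/3
  64a + 16b + 4c + d = -403/3
Solving the system yields a = -2, b = 0, c = -1/3, d = -5.
So q(n) = -2n^3 - (1/3)n - 5.
Then q(-3) = 50.

50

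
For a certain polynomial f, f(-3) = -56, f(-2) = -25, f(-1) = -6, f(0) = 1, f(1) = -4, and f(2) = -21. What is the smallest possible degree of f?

2

Forward differences of the values at n = -3, -2, -1, 0, 1, 2:
  f  : -56  -25  -6  1  -4  -21
  Δ  : 31  19  7  -5  -17
  Δ^2: -12  -12  -12  -12
  Δ^3: 0  0  0
  Δ^4: 0  0
  Δ^5: 0
The second differences are constant (-12) and nonzero, while all higher differences vanish, so the minimal degree is 2.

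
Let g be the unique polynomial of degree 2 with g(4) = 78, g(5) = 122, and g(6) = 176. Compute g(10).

492

Using the Lagrange interpolation formula with nodes 4, 5, 6:
  L_0(x) = (x - 5)(x - 6) / 2
  L_1(x) = (x - 4)(x - 6) / -1
  L_2(x) = (x - 4)(x - 5) / 2
Then g(x) = 78·L_0(x) + 122·L_1(x) + 176·L_2(x).
Expanding and collecting terms gives g(x) = 5x^2 - x + 2.
Evaluating at x = 10: g(10) = 492.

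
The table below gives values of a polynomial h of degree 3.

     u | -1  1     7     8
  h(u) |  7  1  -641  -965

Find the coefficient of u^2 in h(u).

1

Write h(u) = au^3 + bu^2 + cu + d. Substituting each data point gives a linear system:
  -a + b - c + d = 7
  a + b + c + d = 1
  343a + 49b + 7c + d = -641
  512a + 64b + 8c + d = -965
Solving the system yields a = -2, b = 1, c = -1, d = 3.
So h(u) = -2u^3 + u^2 - u + 3.
The coefficient of u^2 is 1.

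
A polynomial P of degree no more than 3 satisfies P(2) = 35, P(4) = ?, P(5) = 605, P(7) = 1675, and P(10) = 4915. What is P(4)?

307

The 4 known points determine the degree-3 polynomial uniquely.
Write P(x) = ax^3 + bx^2 + cx + d. Substituting each data point gives a linear system:
  8a + 4b + 2c + d = 35
  125a + 25b + 5c + d = 605
  343a + 49b + 7c + d = 1675
  1000a + 100b + 10c + d = 4915
Solving the system yields a = 5, b = -1, c = 2, d = -5.
So P(x) = 5x^3 - x^2 + 2x - 5.
Then P(4) = 307.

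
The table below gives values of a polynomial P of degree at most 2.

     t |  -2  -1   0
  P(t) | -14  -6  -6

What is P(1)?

-14

Using the Lagrange interpolation formula with nodes -2, -1, 0:
  L_0(t) = (t + 1)t / 2
  L_1(t) = (t + 2)t / -1
  L_2(t) = (t + 2)(t + 1) / 2
Then P(t) = -14·L_0(t) - 6·L_1(t) - 6·L_2(t).
Expanding and collecting terms gives P(t) = -4t² - 4t - 6.
Evaluating at t = 1: P(1) = -14.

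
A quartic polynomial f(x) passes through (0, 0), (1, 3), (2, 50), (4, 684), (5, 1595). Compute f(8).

Using the Lagrange interpolation formula with nodes 0, 1, 2, 4, 5:
  L_0(x) = (x - 1)(x - 2)(x - 4)(x - 5) / 40
  L_1(x) = x(x - 2)(x - 4)(x - 5) / -12
  L_2(x) = x(x - 1)(x - 4)(x - 5) / 12
  L_3(x) = x(x - 1)(x - 2)(x - 5) / -24
  L_4(x) = x(x - 1)(x - 2)(x - 4) / 60
Then f(x) = 0·L_0(x) + 3·L_1(x) + 50·L_2(x) + 684·L_3(x) + 1595·L_4(x).
Expanding and collecting terms gives f(x) = 2x^4 + 3x^3 - x^2 - x.
Evaluating at x = 8: f(8) = 9656.

9656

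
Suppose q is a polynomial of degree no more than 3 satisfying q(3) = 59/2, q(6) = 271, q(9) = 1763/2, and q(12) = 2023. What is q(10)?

1195

Forward differences of the values at u = 3, 6, 9, 12:
  q  : 59/2  271  1763/2  2023
  Δ  : 483/2  1221/2  2283/2
  Δ^2: 369  531
  Δ^3: 162
The third differences are constant, confirming degree 3.
Interpolating (Newton forward form) and evaluating at u = 10 gives q(10) = 1195.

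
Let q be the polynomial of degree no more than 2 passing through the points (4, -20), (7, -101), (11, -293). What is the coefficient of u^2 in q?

-3

Write q(u) = au^2 + bu + c. Substituting each data point gives a linear system:
  16a + 4b + c = -20
  49a + 7b + c = -101
  121a + 11b + c = -293
Solving the system yields a = -3, b = 6, c = 4.
So q(u) = -3u² + 6u + 4.
The leading coefficient is -3.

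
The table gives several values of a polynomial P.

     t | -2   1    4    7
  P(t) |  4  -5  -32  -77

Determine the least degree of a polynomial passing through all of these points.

Forward differences of the values at t = -2, 1, 4, 7:
  P  : 4  -5  -32  -77
  Δ  : -9  -27  -45
  Δ^2: -18  -18
  Δ^3: 0
The second differences are constant (-18) and nonzero, while all higher differences vanish, so the minimal degree is 2.

2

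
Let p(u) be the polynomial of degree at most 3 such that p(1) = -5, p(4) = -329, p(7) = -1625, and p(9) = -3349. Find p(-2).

-5

Using the Lagrange interpolation formula with nodes 1, 4, 7, 9:
  L_0(u) = (u - 4)(u - 7)(u - 9) / -144
  L_1(u) = (u - 1)(u - 7)(u - 9) / 45
  L_2(u) = (u - 1)(u - 4)(u - 9) / -36
  L_3(u) = (u - 1)(u - 4)(u - 7) / 80
Then p(u) = -5·L_0(u) - 329·L_1(u) - 1625·L_2(u) - 3349·L_3(u).
Expanding and collecting terms gives p(u) = -4u³ - 6u² + 6u - 1.
Evaluating at u = -2: p(-2) = -5.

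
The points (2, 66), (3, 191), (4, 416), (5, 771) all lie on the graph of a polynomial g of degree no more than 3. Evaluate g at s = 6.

Using the Lagrange interpolation formula with nodes 2, 3, 4, 5:
  L_0(s) = (s - 3)(s - 4)(s - 5) / -6
  L_1(s) = (s - 2)(s - 4)(s - 5) / 2
  L_2(s) = (s - 2)(s - 3)(s - 5) / -2
  L_3(s) = (s - 2)(s - 3)(s - 4) / 6
Then g(s) = 66·L_0(s) + 191·L_1(s) + 416·L_2(s) + 771·L_3(s).
Expanding and collecting terms gives g(s) = 5s^3 + 5s^2 + 5s - 4.
Evaluating at s = 6: g(6) = 1286.

1286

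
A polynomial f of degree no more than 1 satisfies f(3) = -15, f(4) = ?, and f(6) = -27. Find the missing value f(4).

The 2 known points determine the degree-1 polynomial uniquely.
Write f(u) = au + b. Substituting each data point gives a linear system:
  3a + b = -15
  6a + b = -27
Solving the system yields a = -4, b = -3.
So f(u) = -4u - 3.
Then f(4) = -19.

-19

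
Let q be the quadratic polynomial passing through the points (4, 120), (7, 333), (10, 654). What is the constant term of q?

Write q(x) = ax^2 + bx + c. Substituting each data point gives a linear system:
  16a + 4b + c = 120
  49a + 7b + c = 333
  100a + 10b + c = 654
Solving the system yields a = 6, b = 5, c = 4.
So q(x) = 6x^2 + 5x + 4.
The constant term is 4.

4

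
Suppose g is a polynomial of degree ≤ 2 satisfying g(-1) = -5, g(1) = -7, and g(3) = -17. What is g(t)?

Write g(t) = at^2 + bt + c. Substituting each data point gives a linear system:
  a - b + c = -5
  a + b + c = -7
  9a + 3b + c = -17
Solving the system yields a = -1, b = -1, c = -5.
So g(t) = -t^2 - t - 5.
Check: g(3) = -17. ✓

g(t) = -t^2 - t - 5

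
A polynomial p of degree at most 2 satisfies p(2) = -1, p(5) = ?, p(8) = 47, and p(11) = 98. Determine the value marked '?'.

14

The 3 known points determine the degree-2 polynomial uniquely.
Write p(s) = as^2 + bs + c. Substituting each data point gives a linear system:
  4a + 2b + c = -1
  64a + 8b + c = 47
  121a + 11b + c = 98
Solving the system yields a = 1, b = -2, c = -1.
So p(s) = s^2 - 2s - 1.
Then p(5) = 14.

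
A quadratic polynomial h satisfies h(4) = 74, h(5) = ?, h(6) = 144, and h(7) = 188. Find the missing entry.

106

The 3 known points determine the degree-2 polynomial uniquely.
Write h(s) = as^2 + bs + c. Substituting each data point gives a linear system:
  16a + 4b + c = 74
  36a + 6b + c = 144
  49a + 7b + c = 188
Solving the system yields a = 3, b = 5, c = 6.
So h(s) = 3s² + 5s + 6.
Then h(5) = 106.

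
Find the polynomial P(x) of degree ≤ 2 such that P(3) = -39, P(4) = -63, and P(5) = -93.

P(x) = -3x^2 - 3x - 3

Write P(x) = ax^2 + bx + c. Substituting each data point gives a linear system:
  9a + 3b + c = -39
  16a + 4b + c = -63
  25a + 5b + c = -93
Solving the system yields a = -3, b = -3, c = -3.
So P(x) = -3x^2 - 3x - 3.
Check: P(5) = -93. ✓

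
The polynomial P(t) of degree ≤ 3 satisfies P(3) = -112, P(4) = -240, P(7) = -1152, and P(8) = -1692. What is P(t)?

P(t) = -3t^3 - 2t^2 - 3t - 4

Using the Lagrange interpolation formula with nodes 3, 4, 7, 8:
  L_0(t) = (t - 4)(t - 7)(t - 8) / -20
  L_1(t) = (t - 3)(t - 7)(t - 8) / 12
  L_2(t) = (t - 3)(t - 4)(t - 8) / -12
  L_3(t) = (t - 3)(t - 4)(t - 7) / 20
Then P(t) = -112·L_0(t) - 240·L_1(t) - 1152·L_2(t) - 1692·L_3(t).
Expanding and collecting terms gives P(t) = -3t^3 - 2t^2 - 3t - 4.
Check: P(8) = -1692. ✓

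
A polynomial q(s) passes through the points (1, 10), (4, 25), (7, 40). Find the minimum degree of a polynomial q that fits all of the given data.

Forward differences of the values at s = 1, 4, 7:
  q  : 10  25  40
  Δ  : 15  15
  Δ^2: 0
The first differences are constant (15) and nonzero, while all higher differences vanish, so the minimal degree is 1.

1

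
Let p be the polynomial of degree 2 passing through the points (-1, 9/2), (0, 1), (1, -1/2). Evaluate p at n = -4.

Forward differences of the values at n = -1, 0, 1:
  p  : 9/2  1  -1/2
  Δ  : -7/2  -3/2
  Δ^2: 2
The second differences are constant, confirming degree 2.
Interpolating (Newton forward form) and evaluating at n = -4 gives p(-4) = 27.

27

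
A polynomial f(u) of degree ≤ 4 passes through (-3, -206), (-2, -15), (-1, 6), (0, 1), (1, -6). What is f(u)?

f(u) = -5u^4 - 6u^3 + 4u^2 + 1

Write f(u) = au^4 + bu^3 + cu^2 + du + e. Substituting each data point gives a linear system:
  81a - 27b + 9c - 3d + e = -206
  16a - 8b + 4c - 2d + e = -15
  a - b + c - d + e = 6
  e = 1
  a + b + c + d + e = -6
Solving the system yields a = -5, b = -6, c = 4, d = 0, e = 1.
So f(u) = -5u^4 - 6u^3 + 4u^2 + 1.
Check: f(-1) = 6. ✓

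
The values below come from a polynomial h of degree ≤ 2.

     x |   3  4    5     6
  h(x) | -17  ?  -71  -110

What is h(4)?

The 3 known points determine the degree-2 polynomial uniquely.
Write h(x) = ax^2 + bx + c. Substituting each data point gives a linear system:
  9a + 3b + c = -17
  25a + 5b + c = -71
  36a + 6b + c = -110
Solving the system yields a = -4, b = 5, c = 4.
So h(x) = -4x^2 + 5x + 4.
Then h(4) = -40.

-40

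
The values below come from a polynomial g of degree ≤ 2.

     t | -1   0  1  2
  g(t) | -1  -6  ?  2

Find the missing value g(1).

On equispaced nodes a degree-2 polynomial has vanishing third forward difference, so
  - g(-1) + 3·g(0) - 3·g(1) + g(2) = 0.
Substituting the known values and solving for g(1):
  -3·g(1) = 15
  g(1) = -5.

-5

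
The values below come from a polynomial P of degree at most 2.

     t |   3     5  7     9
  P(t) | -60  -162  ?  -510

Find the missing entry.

The 3 known points determine the degree-2 polynomial uniquely.
Write P(t) = at^2 + bt + c. Substituting each data point gives a linear system:
  9a + 3b + c = -60
  25a + 5b + c = -162
  81a + 9b + c = -510
Solving the system yields a = -6, b = -3, c = 3.
So P(t) = -6t² - 3t + 3.
Then P(7) = -312.

-312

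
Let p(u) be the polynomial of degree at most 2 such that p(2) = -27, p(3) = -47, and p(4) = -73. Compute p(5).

-105

Using the Lagrange interpolation formula with nodes 2, 3, 4:
  L_0(u) = (u - 3)(u - 4) / 2
  L_1(u) = (u - 2)(u - 4) / -1
  L_2(u) = (u - 2)(u - 3) / 2
Then p(u) = -27·L_0(u) - 47·L_1(u) - 73·L_2(u).
Expanding and collecting terms gives p(u) = -3u^2 - 5u - 5.
Evaluating at u = 5: p(5) = -105.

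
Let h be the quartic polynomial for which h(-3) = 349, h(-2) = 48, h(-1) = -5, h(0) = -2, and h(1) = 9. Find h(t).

h(t) = 6t^4 + 4t^3 - 2t^2 + 3t - 2

Using the Lagrange interpolation formula with nodes -3, -2, -1, 0, 1:
  L_0(t) = (t + 2)(t + 1)t(t - 1) / 24
  L_1(t) = (t + 3)(t + 1)t(t - 1) / -6
  L_2(t) = (t + 3)(t + 2)t(t - 1) / 4
  L_3(t) = (t + 3)(t + 2)(t + 1)(t - 1) / -6
  L_4(t) = (t + 3)(t + 2)(t + 1)t / 24
Then h(t) = 349·L_0(t) + 48·L_1(t) - 5·L_2(t) - 2·L_3(t) + 9·L_4(t).
Expanding and collecting terms gives h(t) = 6t^4 + 4t^3 - 2t^2 + 3t - 2.
Check: h(-1) = -5. ✓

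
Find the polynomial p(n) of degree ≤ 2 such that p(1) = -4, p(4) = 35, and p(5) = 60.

p(n) = 3n^2 - 2n - 5

Write p(n) = an^2 + bn + c. Substituting each data point gives a linear system:
  a + b + c = -4
  16a + 4b + c = 35
  25a + 5b + c = 60
Solving the system yields a = 3, b = -2, c = -5.
So p(n) = 3n^2 - 2n - 5.
Check: p(1) = -4. ✓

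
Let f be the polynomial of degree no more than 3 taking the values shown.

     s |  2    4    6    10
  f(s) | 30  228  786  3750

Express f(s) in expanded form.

Write f(s) = as^3 + bs^2 + cs + d. Substituting each data point gives a linear system:
  8a + 4b + 2c + d = 30
  64a + 16b + 4c + d = 228
  216a + 36b + 6c + d = 786
  1000a + 100b + 10c + d = 3750
Solving the system yields a = 4, b = -3, c = 5, d = 0.
So f(s) = 4s^3 - 3s^2 + 5s.
Check: f(10) = 3750. ✓

f(s) = 4s^3 - 3s^2 + 5s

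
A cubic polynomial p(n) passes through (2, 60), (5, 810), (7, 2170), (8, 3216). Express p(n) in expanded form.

Write p(n) = an^3 + bn^2 + cn + d. Substituting each data point gives a linear system:
  8a + 4b + 2c + d = 60
  125a + 25b + 5c + d = 810
  343a + 49b + 7c + d = 2170
  512a + 64b + 8c + d = 3216
Solving the system yields a = 6, b = 2, c = 2, d = 0.
So p(n) = 6n^3 + 2n^2 + 2n.
Check: p(5) = 810. ✓

p(n) = 6n^3 + 2n^2 + 2n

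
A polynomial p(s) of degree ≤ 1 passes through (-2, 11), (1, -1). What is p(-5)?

Write p(s) = as + b. Substituting each data point gives a linear system:
  -2a + b = 11
  a + b = -1
Solving the system yields a = -4, b = 3.
So p(s) = -4s + 3.
Then p(-5) = 23.

23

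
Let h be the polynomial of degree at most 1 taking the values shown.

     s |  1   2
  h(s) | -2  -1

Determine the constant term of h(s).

-3

Write h(s) = as + b. Substituting each data point gives a linear system:
  a + b = -2
  2a + b = -1
Solving the system yields a = 1, b = -3.
So h(s) = s - 3.
The constant term is -3.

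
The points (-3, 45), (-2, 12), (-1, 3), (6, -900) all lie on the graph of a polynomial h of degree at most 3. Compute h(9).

Write h(s) = as^3 + bs^2 + cs + d. Substituting each data point gives a linear system:
  -27a + 9b - 3c + d = 45
  -8a + 4b - 2c + d = 12
  -a + b - c + d = 3
  216a + 36b + 6c + d = -900
Solving the system yields a = -3, b = -6, c = -6, d = 0.
So h(s) = -3s³ - 6s² - 6s.
Then h(9) = -2727.

-2727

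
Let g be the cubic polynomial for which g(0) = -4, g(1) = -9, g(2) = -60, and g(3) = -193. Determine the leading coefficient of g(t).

-6

Write g(t) = at^3 + bt^2 + ct + d. Substituting each data point gives a linear system:
  d = -4
  a + b + c + d = -9
  8a + 4b + 2c + d = -60
  27a + 9b + 3c + d = -193
Solving the system yields a = -6, b = -5, c = 6, d = -4.
So g(t) = -6t^3 - 5t^2 + 6t - 4.
The leading coefficient is -6.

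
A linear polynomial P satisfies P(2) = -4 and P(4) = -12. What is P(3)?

Write P(t) = at + b. Substituting each data point gives a linear system:
  2a + b = -4
  4a + b = -12
Solving the system yields a = -4, b = 4.
So P(t) = -4t + 4.
Then P(3) = -8.

-8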